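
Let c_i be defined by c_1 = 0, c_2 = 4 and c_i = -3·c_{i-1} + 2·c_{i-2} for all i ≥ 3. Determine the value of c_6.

556

Compute successive terms:
c_3 = -12; c_4 = 44; c_5 = -156; c_6 = 556.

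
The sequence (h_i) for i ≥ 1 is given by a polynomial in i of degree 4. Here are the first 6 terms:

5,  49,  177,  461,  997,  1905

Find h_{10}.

12497

1st diffs: 44, 128, 284, 536, 908.
2nd diffs: 84, 156, 252, 372.
3rd diffs: 72, 96, 120.
4th diffs: 24, 24 (constant).
Newton forward-difference form: h_i = 5 + 44·C(i-1,1) + 84·C(i-1,2) + 72·C(i-1,3) + 24·C(i-1,4).
At i = 10: i-1 = 9, so h_{10} = 5 + 396 + 3024 + 6048 + 3024 = 12497.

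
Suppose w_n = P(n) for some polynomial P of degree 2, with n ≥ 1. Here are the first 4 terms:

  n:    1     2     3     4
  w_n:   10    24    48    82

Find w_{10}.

1st diffs: 14, 24, 34.
2nd diffs: 10, 10 (constant).
Newton forward-difference form: w_n = 10 + 14·C(n-1,1) + 10·C(n-1,2).
At n = 10: n-1 = 9, so w_{10} = 10 + 126 + 360 = 496.

496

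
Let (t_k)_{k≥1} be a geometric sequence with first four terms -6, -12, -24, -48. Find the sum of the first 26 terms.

-402653178

Common ratio r = 2.
t_k = (-6)·2^(k-1).
S = (-6)·(2^26 - 1)/(2 - 1) = (-6)·(67108864 - 1)/(1) = -402653178.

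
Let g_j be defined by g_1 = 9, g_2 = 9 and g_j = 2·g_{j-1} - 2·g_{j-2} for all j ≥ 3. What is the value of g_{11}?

Iterate the recurrence:
g_3 = 0; g_4 = -18; g_5 = -36; g_6 = -36; g_7 = 0; g_8 = 72; g_9 = 144; g_{10} = 144; g_{11} = 0.

0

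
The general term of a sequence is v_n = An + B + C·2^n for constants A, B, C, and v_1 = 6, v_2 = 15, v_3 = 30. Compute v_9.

1560

The three given values yield: A + B + 2C = 6; 2A + B + 4C = 15; 3A + B + 8C = 30.
Subtracting the first from the second: A + 2C = 9.
Subtracting the second from the third: A + 4C = 15.
Solving: C = 3, A = 3, then B = -3.
Hence v_9 = 3·9 + (-3) + 3·512 = 1560.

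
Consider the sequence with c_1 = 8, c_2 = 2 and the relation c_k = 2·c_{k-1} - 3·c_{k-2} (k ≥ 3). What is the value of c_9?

-200

Applying the relation repeatedly:
c_3 = -20  c_4 = -46  c_5 = -32  c_6 = 74  c_7 = 244  c_8 = 266  c_9 = -200.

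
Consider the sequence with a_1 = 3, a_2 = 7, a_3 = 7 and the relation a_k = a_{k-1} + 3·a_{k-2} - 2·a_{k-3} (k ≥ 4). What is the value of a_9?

519

a_4 = 22, a_5 = 29, a_6 = 81, a_7 = 124, a_8 = 309, a_9 = 519.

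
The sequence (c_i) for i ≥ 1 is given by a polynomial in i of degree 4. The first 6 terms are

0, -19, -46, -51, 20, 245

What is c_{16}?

45285

1st diffs: -19, -27, -5, 71, 225.
2nd diffs: -8, 22, 76, 154.
3rd diffs: 30, 54, 78.
4th diffs: 24, 24 (constant).
Newton forward-difference form: c_i = (-19)·C(i-1,1) + (-8)·C(i-1,2) + 30·C(i-1,3) + 24·C(i-1,4).
At i = 16: i-1 = 15, so c_{16} = -285 - 840 + 13650 + 32760 = 45285.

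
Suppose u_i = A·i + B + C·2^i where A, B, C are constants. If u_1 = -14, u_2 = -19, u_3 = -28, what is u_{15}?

-65560

At i = 1, 2, 3: A + B + 2C = -14; 2A + B + 4C = -19; 3A + B + 8C = -28.
Subtracting the first from the second: A + 2C = -5.
Subtracting the second from the third: A + 4C = -9.
Solving: C = -2, A = -1, then B = -9.
Hence u_{15} = -1·15 + (-9) + (-2)·32768 = -65560.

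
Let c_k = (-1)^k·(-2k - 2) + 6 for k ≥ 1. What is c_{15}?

38

(-1)^15 = -1; -2k - 2 at k=15 is -32; so c_{15} = 38.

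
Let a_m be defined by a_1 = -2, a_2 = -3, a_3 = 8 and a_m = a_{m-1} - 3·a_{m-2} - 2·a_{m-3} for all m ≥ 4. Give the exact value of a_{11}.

Step forward from the initial values:
a_4 = 21  a_5 = 3  a_6 = -76  a_7 = -127  a_8 = 95  a_9 = 628  a_{10} = 597  a_{11} = -1477.

-1477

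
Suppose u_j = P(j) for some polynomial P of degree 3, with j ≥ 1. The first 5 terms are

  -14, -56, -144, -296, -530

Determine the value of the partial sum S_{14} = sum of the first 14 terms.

1st diffs: -42, -88, -152, -234.
2nd diffs: -46, -64, -82.
3rd diffs: -18, -18 (constant).
Newton forward-difference form: u_j = -14 + (-42)·C(j-1,1) + (-46)·C(j-1,2) + (-18)·C(j-1,3).
Continuing: …, -864, -1316, -1904, -2646, …, u_{14} = -9296.
Summing j = 1..14 (14 terms) gives -38780.

-38780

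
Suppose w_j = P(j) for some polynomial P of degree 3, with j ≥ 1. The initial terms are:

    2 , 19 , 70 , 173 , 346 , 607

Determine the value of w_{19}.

20198

1st diffs: 17, 51, 103, 173, 261.
2nd diffs: 34, 52, 70, 88.
3rd diffs: 18, 18, 18 (constant).
Newton forward-difference form: w_j = 2 + 17·C(j-1,1) + 34·C(j-1,2) + 18·C(j-1,3).
At j = 19: j-1 = 18, so w_{19} = 2 + 306 + 5202 + 14688 = 20198.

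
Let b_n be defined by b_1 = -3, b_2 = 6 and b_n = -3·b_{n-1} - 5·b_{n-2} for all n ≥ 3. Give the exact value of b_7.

-3

b_3 = -3; b_4 = -21; b_5 = 78; b_6 = -129; b_7 = -3.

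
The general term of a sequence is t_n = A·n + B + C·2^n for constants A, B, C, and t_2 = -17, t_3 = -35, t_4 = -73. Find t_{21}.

The three given values yield: 2A + B + 4C = -17; 3A + B + 8C = -35; 4A + B + 16C = -73.
Subtracting the first from the second: A + 4C = -18.
Subtracting the second from the third: A + 8C = -38.
Solving: C = -5, A = 2, then B = -1.
Therefore t_{21} = 42 + (-1) + (-5)·2097152 = -10485719.

-10485719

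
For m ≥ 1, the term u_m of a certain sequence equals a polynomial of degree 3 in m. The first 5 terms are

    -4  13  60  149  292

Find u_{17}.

1st diffs: 17, 47, 89, 143.
2nd diffs: 30, 42, 54.
3rd diffs: 12, 12 (constant).
Newton forward-difference form: u_m = -4 + 17·C(m-1,1) + 30·C(m-1,2) + 12·C(m-1,3).
At m = 17: m-1 = 16, so u_{17} = -4 + 272 + 3600 + 6720 = 10588.

10588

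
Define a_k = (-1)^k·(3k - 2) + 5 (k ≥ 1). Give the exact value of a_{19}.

(-1)^19 = -1; 3k - 2 at k=19 is 55; so a_{19} = -50.

-50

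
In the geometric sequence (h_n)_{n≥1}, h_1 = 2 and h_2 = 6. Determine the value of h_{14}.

3188646

Common ratio r = 3.
h_n = 2·3^(n-1).
h_{14} = 2·3^13 = 3188646.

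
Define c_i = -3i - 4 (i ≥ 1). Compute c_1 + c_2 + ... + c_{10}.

Over i = 1..10: Σi = 55.
Total = (-3)·55 + (-4)·10 = -205.

-205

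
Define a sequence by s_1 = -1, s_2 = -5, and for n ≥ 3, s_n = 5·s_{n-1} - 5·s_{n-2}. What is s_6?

Iterate the recurrence:
s_3 = -20; s_4 = -75; s_5 = -275; s_6 = -1000.

-1000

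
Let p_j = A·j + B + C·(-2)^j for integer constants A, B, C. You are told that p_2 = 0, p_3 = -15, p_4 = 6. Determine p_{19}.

At j = 2, 3, 4: 2A + B + 4C = 0; 3A + B - 8C = -15; 4A + B + 16C = 6.
Subtracting the first from the second: A - 12C = -15.
Subtracting the second from the third: A + 24C = 21.
Solving: C = 1, A = -3, then B = 2.
Therefore p_{19} = -57 + 2 + 1·(-524288) = -524343.

-524343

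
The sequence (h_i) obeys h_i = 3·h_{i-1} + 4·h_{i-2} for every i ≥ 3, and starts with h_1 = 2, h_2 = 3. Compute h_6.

Iterate the recurrence:
h_3 = 17  h_4 = 63  h_5 = 257  h_6 = 1023.
(Characteristic roots are 4 and -1.)

1023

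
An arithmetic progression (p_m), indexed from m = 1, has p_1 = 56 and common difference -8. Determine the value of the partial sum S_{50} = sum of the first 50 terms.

p_m = 56 + (m - 1)·(-8).
p_{50} = -336; S = 50·(56 + (-336))/2 = -7000.

-7000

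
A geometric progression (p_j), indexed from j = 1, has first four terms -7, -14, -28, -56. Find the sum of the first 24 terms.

Common ratio r = 2.
p_j = (-7)·2^(j-1).
S = (-7)·(2^24 - 1)/(2 - 1) = (-7)·(16777216 - 1)/(1) = -117440505.

-117440505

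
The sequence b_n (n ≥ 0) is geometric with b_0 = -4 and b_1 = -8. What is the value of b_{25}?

Common ratio r = 2.
b_n = (-4)·2^(n-0).
b_{25} = (-4)·2^25 = -134217728.

-134217728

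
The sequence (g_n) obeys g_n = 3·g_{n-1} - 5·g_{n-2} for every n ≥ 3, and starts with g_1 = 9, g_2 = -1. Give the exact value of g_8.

g_3 = -48;  g_4 = -139;  g_5 = -177;  g_6 = 164;  g_7 = 1377;  g_8 = 3311.

3311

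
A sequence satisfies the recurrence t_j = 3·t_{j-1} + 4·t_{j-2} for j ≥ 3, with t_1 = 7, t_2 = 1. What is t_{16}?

Iterate the recurrence:
t_3 = 31; t_4 = 97; t_5 = 415; …; t_{13} = 26843551; t_{14} = 107374177; t_{15} = 429496735; t_{16} = 1717986913.
(Characteristic roots are 4 and -1.)

1717986913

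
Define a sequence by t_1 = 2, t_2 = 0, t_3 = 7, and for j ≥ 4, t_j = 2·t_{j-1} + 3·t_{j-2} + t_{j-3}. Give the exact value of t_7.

497

Compute successive terms:
t_4 = 16, t_5 = 53, t_6 = 161, t_7 = 497.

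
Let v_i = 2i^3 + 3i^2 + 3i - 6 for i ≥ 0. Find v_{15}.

v_{15} = 2·15^3 + 3·15^2 + 3·15 - 6 = 7464.

7464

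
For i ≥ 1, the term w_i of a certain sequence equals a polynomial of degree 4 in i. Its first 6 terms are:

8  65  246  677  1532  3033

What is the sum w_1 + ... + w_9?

34464

1st diffs: 57, 181, 431, 855, 1501.
2nd diffs: 124, 250, 424, 646.
3rd diffs: 126, 174, 222.
4th diffs: 48, 48 (constant).
So w_i = 2i^4 + i^3 + 6i^2 + 2i - 3.
Continuing: 5450, 9101, 14352.
Summing i = 1..9 (9 terms) gives 34464.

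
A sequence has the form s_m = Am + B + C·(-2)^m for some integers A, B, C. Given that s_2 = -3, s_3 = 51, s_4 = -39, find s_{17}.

Write the equations: 2A + B + 4C = -3; 3A + B - 8C = 51; 4A + B + 16C = -39.
Subtracting the first from the second: A - 12C = 54.
Subtracting the second from the third: A + 24C = -90.
Solving: C = -4, A = 6, then B = 1.
Hence s_{17} = 6·17 + 1 + (-4)·(-131072) = 524391.

524391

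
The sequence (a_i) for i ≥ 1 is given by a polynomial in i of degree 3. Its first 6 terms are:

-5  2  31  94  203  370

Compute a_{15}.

1st diffs: 7, 29, 63, 109, 167.
2nd diffs: 22, 34, 46, 58.
3rd diffs: 12, 12, 12 (constant).
So a_i = 2i^3 - i^2 - 4i - 2.
Evaluating at i = 15 gives a_{15} = 6463.

6463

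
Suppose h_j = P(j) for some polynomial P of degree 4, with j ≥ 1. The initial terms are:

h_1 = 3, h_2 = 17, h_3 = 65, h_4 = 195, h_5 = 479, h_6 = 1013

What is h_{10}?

8409

1st diffs: 14, 48, 130, 284, 534.
2nd diffs: 34, 82, 154, 250.
3rd diffs: 48, 72, 96.
4th diffs: 24, 24 (constant).
So h_j = j^4 - 2j^3 + 4j^2 + j - 1.
Evaluating at j = 10 gives h_{10} = 8409.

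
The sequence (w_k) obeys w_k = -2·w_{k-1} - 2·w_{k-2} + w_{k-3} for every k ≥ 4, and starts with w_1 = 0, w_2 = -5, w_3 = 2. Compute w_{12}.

456

w_4 = 6, w_5 = -21, w_6 = 32, w_7 = -16, w_8 = -53, w_9 = 170, w_{10} = -250, w_{11} = 107, w_{12} = 456.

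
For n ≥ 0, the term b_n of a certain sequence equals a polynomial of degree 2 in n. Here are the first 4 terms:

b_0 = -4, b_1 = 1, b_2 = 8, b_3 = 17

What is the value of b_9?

113

1st diffs: 5, 7, 9.
2nd diffs: 2, 2 (constant).
Newton forward-difference form: b_n = -4 + 5·C(n,1) + 2·C(n,2).
At n = 9: n = 9, so b_9 = -4 + 45 + 72 = 113.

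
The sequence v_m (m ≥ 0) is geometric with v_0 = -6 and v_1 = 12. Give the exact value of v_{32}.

-25769803776

Common ratio r = -2.
v_m = (-6)·(-2)^(m-0).
v_{32} = (-6)·(-2)^32 = -25769803776.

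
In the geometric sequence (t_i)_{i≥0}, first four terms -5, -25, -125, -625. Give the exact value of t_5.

Common ratio r = 5.
t_i = (-5)·5^(i-0).
t_5 = (-5)·5^5 = -15625.

-15625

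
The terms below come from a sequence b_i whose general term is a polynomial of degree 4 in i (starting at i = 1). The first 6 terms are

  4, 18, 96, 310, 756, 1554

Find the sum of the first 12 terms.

69700

1st diffs: 14, 78, 214, 446, 798.
2nd diffs: 64, 136, 232, 352.
3rd diffs: 72, 96, 120.
4th diffs: 24, 24 (constant).
Newton forward-difference form: b_i = 4 + 14·C(i-1,1) + 64·C(i-1,2) + 72·C(i-1,3) + 24·C(i-1,4).
Continuing: …, 2848, 4806, 7620, 11506, …, b_{12} = 23478.
Summing i = 1..12 (12 terms) gives 69700.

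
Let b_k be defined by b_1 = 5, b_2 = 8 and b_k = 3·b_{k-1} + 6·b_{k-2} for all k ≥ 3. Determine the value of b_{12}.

28879578

Step forward from the initial values:
b_3 = 54;  b_4 = 210;  b_5 = 954;  b_6 = 4122;  b_7 = 18090;  b_8 = 79002;  b_9 = 345546;  b_{10} = 1510650;  b_{11} = 6605226;  b_{12} = 28879578.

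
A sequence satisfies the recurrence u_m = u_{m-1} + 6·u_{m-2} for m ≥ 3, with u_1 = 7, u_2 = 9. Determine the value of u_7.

Compute successive terms:
u_3 = 51; u_4 = 105; u_5 = 411; u_6 = 1041; u_7 = 3507.
(Characteristic roots are 3 and -2.)

3507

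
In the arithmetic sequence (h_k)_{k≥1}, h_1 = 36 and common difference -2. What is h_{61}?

-84

h_k = 36 + (k - 1)·(-2).
h_{61} = 36 + 60·(-2) = -84.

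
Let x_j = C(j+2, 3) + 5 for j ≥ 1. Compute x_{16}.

C(18, 3) = 816, so x_{16} = 821.

821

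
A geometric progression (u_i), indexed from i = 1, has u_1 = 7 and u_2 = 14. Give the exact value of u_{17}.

Common ratio r = 2.
u_i = 7·2^(i-1).
u_{17} = 7·2^16 = 458752.

458752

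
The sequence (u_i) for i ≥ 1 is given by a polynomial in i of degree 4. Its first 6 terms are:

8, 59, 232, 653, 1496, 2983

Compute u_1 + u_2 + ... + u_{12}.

1st diffs: 51, 173, 421, 843, 1487.
2nd diffs: 122, 248, 422, 644.
3rd diffs: 126, 174, 222.
4th diffs: 48, 48 (constant).
Newton forward-difference form: u_i = 8 + 51·C(i-1,1) + 122·C(i-1,2) + 126·C(i-1,3) + 48·C(i-1,4).
Continuing: …, 5384, 9017, 14248, 21491, …, u_{12} = 43909.
Summing i = 1..12 (12 terms) gives 130688.

130688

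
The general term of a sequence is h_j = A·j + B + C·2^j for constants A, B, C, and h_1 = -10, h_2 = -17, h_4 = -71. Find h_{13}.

-40924

Plug in j = 1, 2, 4: A + B + 2C = -10; 2A + B + 4C = -17; 4A + B + 16C = -71.
Subtracting the first from the second: A + 2C = -7.
Subtracting the second from the third: 2A + 12C = -54.
Solving: C = -5, A = 3, then B = -3.
Hence h_{13} = 3·13 + (-3) + (-5)·8192 = -40924.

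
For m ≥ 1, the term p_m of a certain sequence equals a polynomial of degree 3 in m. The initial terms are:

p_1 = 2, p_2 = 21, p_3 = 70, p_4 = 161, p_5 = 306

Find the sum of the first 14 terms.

24689

1st diffs: 19, 49, 91, 145.
2nd diffs: 30, 42, 54.
3rd diffs: 12, 12 (constant).
Newton forward-difference form: p_m = 2 + 19·C(m-1,1) + 30·C(m-1,2) + 12·C(m-1,3).
Continuing: …, 517, 806, 1185, 1666, …, p_{14} = 6021.
Summing m = 1..14 (14 terms) gives 24689.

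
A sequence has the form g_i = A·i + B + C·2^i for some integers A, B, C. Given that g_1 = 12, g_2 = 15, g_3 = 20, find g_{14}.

The three given values yield: A + B + 2C = 12; 2A + B + 4C = 15; 3A + B + 8C = 20.
Subtracting the first from the second: A + 2C = 3.
Subtracting the second from the third: A + 4C = 5.
Solving: C = 1, A = 1, then B = 9.
Hence g_{14} = 1·14 + 9 + 1·16384 = 16407.

16407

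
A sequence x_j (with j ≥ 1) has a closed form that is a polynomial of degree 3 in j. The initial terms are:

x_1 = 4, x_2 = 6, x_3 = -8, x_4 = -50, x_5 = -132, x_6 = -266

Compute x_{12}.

-2834

1st diffs: 2, -14, -42, -82, -134.
2nd diffs: -16, -28, -40, -52.
3rd diffs: -12, -12, -12 (constant).
Newton forward-difference form: x_j = 4 + 2·C(j-1,1) + (-16)·C(j-1,2) + (-12)·C(j-1,3).
At j = 12: j-1 = 11, so x_{12} = 4 + 22 - 880 - 1980 = -2834.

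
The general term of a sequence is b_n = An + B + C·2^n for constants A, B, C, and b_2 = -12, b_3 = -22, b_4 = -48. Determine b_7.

Write the equations: 2A + B + 4C = -12; 3A + B + 8C = -22; 4A + B + 16C = -48.
Subtracting the first from the second: A + 4C = -10.
Subtracting the second from the third: A + 8C = -26.
Solving: C = -4, A = 6, then B = -8.
So b_n = 6·n + (-8) + (-4)·2^n; at n=7 this is -478.

-478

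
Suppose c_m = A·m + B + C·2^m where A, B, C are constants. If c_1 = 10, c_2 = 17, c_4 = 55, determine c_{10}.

Write the equations: A + B + 2C = 10; 2A + B + 4C = 17; 4A + B + 16C = 55.
Subtracting the first from the second: A + 2C = 7.
Subtracting the second from the third: 2A + 12C = 38.
Solving: C = 3, A = 1, then B = 3.
Hence c_{10} = 1·10 + 3 + 3·1024 = 3085.

3085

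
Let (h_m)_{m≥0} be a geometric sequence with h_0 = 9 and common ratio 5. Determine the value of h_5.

28125

h_m = 9·5^(m-0).
h_5 = 9·5^5 = 28125.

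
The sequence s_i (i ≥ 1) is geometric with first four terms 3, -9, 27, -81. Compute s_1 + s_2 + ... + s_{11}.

Common ratio r = -3.
s_i = 3·(-3)^(i-1).
S = 3·((-3)^11 - 1)/(-3 - 1) = 3·(-177147 - 1)/(-4) = 132861.

132861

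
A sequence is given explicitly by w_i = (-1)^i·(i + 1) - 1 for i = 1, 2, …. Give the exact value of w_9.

-11

(-1)^9 = -1; i + 1 at i=9 is 10; so w_9 = -11.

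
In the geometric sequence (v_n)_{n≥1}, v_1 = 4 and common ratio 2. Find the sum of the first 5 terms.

124

v_n = 4·2^(n-1).
S = 4·(2^5 - 1)/(2 - 1) = 4·(32 - 1)/(1) = 124.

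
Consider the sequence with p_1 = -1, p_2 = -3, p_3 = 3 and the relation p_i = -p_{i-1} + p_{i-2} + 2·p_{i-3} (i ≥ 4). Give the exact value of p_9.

Iterate the recurrence:
p_4 = -8;  p_5 = 5;  p_6 = -7;  p_7 = -4;  p_8 = 7;  p_9 = -25.

-25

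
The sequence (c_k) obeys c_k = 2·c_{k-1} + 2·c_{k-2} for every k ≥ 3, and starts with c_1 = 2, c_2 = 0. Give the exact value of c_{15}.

545536

c_3 = 4; c_4 = 8; c_5 = 24; …; c_{12} = 26752; c_{13} = 73088; c_{14} = 199680; c_{15} = 545536.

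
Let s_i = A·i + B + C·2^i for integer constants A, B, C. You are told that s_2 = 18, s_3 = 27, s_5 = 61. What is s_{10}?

1078

The three given values yield: 2A + B + 4C = 18; 3A + B + 8C = 27; 5A + B + 32C = 61.
Subtracting the first from the second: A + 4C = 9.
Subtracting the second from the third: 2A + 24C = 34.
Solving: C = 1, A = 5, then B = 4.
So s_i = 5·i + 4 + 1·2^i; at i=10 this is 1078.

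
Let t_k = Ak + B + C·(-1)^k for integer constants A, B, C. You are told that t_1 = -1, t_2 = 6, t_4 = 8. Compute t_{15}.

The three given values yield: A + B - C = -1; 2A + B + C = 6; 4A + B + C = 8.
Subtracting the first from the second: A + 2C = 7.
Subtracting the second from the third: 2A = 2.
Solving: C = 3, A = 1, then B = 1.
So t_k = 1·k + 1 + 3·(-1)^k; at k=15 this is 13.

13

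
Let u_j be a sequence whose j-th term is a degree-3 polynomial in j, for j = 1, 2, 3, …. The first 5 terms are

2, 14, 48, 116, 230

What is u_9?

1st diffs: 12, 34, 68, 114.
2nd diffs: 22, 34, 46.
3rd diffs: 12, 12 (constant).
So u_j = 2j^3 - j^2 + j.
Evaluating at j = 9 gives u_9 = 1386.

1386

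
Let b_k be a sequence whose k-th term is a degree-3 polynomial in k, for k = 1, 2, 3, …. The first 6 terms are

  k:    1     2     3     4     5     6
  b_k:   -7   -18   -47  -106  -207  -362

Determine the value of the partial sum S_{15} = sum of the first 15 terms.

-25830

1st diffs: -11, -29, -59, -101, -155.
2nd diffs: -18, -30, -42, -54.
3rd diffs: -12, -12, -12 (constant).
So b_k = -2k^3 + 3k^2 - 6k - 2.
Continuing: …, -583, -882, -1271, -1762, …, b_{15} = -6167.
Summing k = 1..15 (15 terms) gives -25830.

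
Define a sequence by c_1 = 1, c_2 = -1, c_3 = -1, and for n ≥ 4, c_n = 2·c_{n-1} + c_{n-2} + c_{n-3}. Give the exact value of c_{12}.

-4080

Compute successive terms:
c_4 = -2; c_5 = -6; c_6 = -15; c_7 = -38; c_8 = -97; c_9 = -247; c_{10} = -629; c_{11} = -1602; c_{12} = -4080.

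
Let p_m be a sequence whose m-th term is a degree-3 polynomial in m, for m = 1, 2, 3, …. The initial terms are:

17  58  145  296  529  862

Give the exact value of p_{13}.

7505

1st diffs: 41, 87, 151, 233, 333.
2nd diffs: 46, 64, 82, 100.
3rd diffs: 18, 18, 18 (constant).
Newton forward-difference form: p_m = 17 + 41·C(m-1,1) + 46·C(m-1,2) + 18·C(m-1,3).
At m = 13: m-1 = 12, so p_{13} = 17 + 492 + 3036 + 3960 = 7505.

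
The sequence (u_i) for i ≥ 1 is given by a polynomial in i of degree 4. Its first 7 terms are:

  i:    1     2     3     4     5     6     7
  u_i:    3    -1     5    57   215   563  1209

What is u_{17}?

64979

1st diffs: -4, 6, 52, 158, 348, 646.
2nd diffs: 10, 46, 106, 190, 298.
3rd diffs: 36, 60, 84, 108.
4th diffs: 24, 24, 24 (constant).
Newton forward-difference form: u_i = 3 + (-4)·C(i-1,1) + 10·C(i-1,2) + 36·C(i-1,3) + 24·C(i-1,4).
At i = 17: i-1 = 16, so u_{17} = 3 - 64 + 1200 + 20160 + 43680 = 64979.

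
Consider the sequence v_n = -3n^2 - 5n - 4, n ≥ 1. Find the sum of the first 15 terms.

-4380

Over n = 1..15: Σn = 120, Σn² = 1240.
Total = (-3)·1240 + (-5)·120 + (-4)·15 = -4380.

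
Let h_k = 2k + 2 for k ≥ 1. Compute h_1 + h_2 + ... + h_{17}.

340

Over k = 1..17: Σk = 153.
Total = (2)·153 + (2)·17 = 340.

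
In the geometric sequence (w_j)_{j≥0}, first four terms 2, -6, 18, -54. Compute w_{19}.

-2324522934

Common ratio r = -3.
w_j = 2·(-3)^(j-0).
w_{19} = 2·(-3)^19 = -2324522934.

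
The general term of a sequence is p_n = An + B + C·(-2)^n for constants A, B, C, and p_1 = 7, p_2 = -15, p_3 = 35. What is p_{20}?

-4194267

Write the equations: A + B - 2C = 7; 2A + B + 4C = -15; 3A + B - 8C = 35.
Subtracting the first from the second: A + 6C = -22.
Subtracting the second from the third: A - 12C = 50.
Solving: C = -4, A = 2, then B = -3.
Therefore p_{20} = 40 + (-3) + (-4)·1048576 = -4194267.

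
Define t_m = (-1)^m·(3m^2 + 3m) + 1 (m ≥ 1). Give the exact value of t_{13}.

-545

(-1)^13 = -1; 3m^2 + 3m at m=13 is 546; so t_{13} = -545.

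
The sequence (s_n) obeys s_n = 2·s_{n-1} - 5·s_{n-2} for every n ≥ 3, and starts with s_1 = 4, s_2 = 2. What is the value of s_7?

424

s_3 = -16, s_4 = -42, s_5 = -4, s_6 = 202, s_7 = 424.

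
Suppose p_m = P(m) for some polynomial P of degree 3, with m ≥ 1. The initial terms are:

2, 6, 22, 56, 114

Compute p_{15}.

3334

1st diffs: 4, 16, 34, 58.
2nd diffs: 12, 18, 24.
3rd diffs: 6, 6 (constant).
So p_m = m^3 - 3m + 4.
Evaluating at m = 15 gives p_{15} = 3334.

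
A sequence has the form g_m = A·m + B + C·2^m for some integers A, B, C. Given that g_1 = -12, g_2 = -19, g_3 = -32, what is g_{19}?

The three given values yield: A + B + 2C = -12; 2A + B + 4C = -19; 3A + B + 8C = -32.
Subtracting the first from the second: A + 2C = -7.
Subtracting the second from the third: A + 4C = -13.
Solving: C = -3, A = -1, then B = -5.
So g_m = -1·m + (-5) + (-3)·2^m; at m=19 this is -1572888.

-1572888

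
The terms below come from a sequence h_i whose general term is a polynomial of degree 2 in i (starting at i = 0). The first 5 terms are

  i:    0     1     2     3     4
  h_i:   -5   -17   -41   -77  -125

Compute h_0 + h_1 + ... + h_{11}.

1st diffs: -12, -24, -36, -48.
2nd diffs: -12, -12, -12 (constant).
Newton forward-difference form: h_i = -5 + (-12)·C(i,1) + (-12)·C(i,2).
Continuing: …, -185, -257, -341, -437, …, h_{11} = -797.
Summing i = 0..11 (12 terms) gives -3492.

-3492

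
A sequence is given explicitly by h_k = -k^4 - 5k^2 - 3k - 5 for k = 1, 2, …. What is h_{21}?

h_{21} = -1·21^4 - 5·21^2 - 3·21 - 5 = -196754.

-196754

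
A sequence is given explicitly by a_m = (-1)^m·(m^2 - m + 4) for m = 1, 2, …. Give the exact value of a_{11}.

(-1)^11 = -1; m^2 - m + 4 at m=11 is 114; so a_{11} = -114.

-114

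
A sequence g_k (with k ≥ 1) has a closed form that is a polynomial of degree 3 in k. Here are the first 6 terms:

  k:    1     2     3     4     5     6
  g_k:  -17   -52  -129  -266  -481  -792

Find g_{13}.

1st diffs: -35, -77, -137, -215, -311.
2nd diffs: -42, -60, -78, -96.
3rd diffs: -18, -18, -18 (constant).
Newton forward-difference form: g_k = -17 + (-35)·C(k-1,1) + (-42)·C(k-1,2) + (-18)·C(k-1,3).
At k = 13: k-1 = 12, so g_{13} = -17 - 420 - 2772 - 3960 = -7169.

-7169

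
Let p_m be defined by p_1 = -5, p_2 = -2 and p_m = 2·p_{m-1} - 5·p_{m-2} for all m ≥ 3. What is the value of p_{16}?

338312

Step forward from the initial values:
p_3 = 21;  p_4 = 52;  p_5 = -1;  …;  p_{13} = -43321;  p_{14} = 94898;  p_{15} = 406401;  p_{16} = 338312.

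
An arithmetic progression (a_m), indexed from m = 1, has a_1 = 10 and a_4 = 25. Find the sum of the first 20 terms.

Common difference d = (25 - 10) / (4 - 1) = 5.
a_m = 10 + (m - 1)·5.
a_{20} = 105; S = 20·(10 + 105)/2 = 1150.

1150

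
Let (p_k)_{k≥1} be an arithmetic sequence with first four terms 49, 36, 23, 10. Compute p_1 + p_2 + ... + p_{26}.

Common difference d = -13.
p_k = 49 + (k - 1)·(-13).
p_{26} = -276; S = 26·(49 + (-276))/2 = -2951.

-2951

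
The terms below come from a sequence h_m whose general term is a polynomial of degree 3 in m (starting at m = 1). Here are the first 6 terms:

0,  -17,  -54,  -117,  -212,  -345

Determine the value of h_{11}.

-1790

1st diffs: -17, -37, -63, -95, -133.
2nd diffs: -20, -26, -32, -38.
3rd diffs: -6, -6, -6 (constant).
So h_m = -m^3 - 4m^2 + 2m + 3.
Evaluating at m = 11 gives h_{11} = -1790.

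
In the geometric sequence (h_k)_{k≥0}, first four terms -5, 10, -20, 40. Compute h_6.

-320

Common ratio r = -2.
h_k = (-5)·(-2)^(k-0).
h_6 = (-5)·(-2)^6 = -320.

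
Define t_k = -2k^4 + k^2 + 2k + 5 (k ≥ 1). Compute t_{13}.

t_{13} = -2·13^4 + 1·13^2 + 2·13 + 5 = -56922.

-56922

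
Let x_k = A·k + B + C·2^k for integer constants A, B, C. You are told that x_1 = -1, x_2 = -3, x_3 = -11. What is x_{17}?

The three given values yield: A + B + 2C = -1; 2A + B + 4C = -3; 3A + B + 8C = -11.
Subtracting the first from the second: A + 2C = -2.
Subtracting the second from the third: A + 4C = -8.
Solving: C = -3, A = 4, then B = 1.
So x_k = 4·k + 1 + (-3)·2^k; at k=17 this is -393147.

-393147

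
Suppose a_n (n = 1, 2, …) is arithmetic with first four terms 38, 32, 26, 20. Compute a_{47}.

Common difference d = -6.
a_n = 38 + (n - 1)·(-6).
a_{47} = 38 + 46·(-6) = -238.

-238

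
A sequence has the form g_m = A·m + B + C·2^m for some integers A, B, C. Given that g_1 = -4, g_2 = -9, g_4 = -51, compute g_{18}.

Write the equations: A + B + 2C = -4; 2A + B + 4C = -9; 4A + B + 16C = -51.
Subtracting the first from the second: A + 2C = -5.
Subtracting the second from the third: 2A + 12C = -42.
Solving: C = -4, A = 3, then B = 1.
Hence g_{18} = 3·18 + 1 + (-4)·262144 = -1048521.

-1048521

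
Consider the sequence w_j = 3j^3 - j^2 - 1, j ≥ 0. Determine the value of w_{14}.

8035

w_{14} = 3·14^3 - 1·14^2 - 1 = 8035.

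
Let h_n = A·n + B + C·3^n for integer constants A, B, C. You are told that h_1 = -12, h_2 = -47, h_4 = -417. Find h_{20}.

-17433922097

The three given values yield: A + B + 3C = -12; 2A + B + 9C = -47; 4A + B + 81C = -417.
Subtracting the first from the second: A + 6C = -35.
Subtracting the second from the third: 2A + 72C = -370.
Solving: C = -5, A = -5, then B = 8.
So h_n = -5·n + 8 + (-5)·3^n; at n=20 this is -17433922097.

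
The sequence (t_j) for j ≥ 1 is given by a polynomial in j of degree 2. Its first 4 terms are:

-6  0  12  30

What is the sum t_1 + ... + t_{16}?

3984

1st diffs: 6, 12, 18.
2nd diffs: 6, 6 (constant).
Newton forward-difference form: t_j = -6 + 6·C(j-1,1) + 6·C(j-1,2).
Continuing: …, 54, 84, 120, 162, …, t_{16} = 714.
Summing j = 1..16 (16 terms) gives 3984.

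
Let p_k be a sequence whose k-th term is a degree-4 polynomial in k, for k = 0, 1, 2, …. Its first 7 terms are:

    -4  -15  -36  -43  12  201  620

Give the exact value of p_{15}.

1st diffs: -11, -21, -7, 55, 189, 419.
2nd diffs: -10, 14, 62, 134, 230.
3rd diffs: 24, 48, 72, 96.
4th diffs: 24, 24, 24 (constant).
Newton forward-difference form: p_k = -4 + (-11)·C(k,1) + (-10)·C(k,2) + 24·C(k,3) + 24·C(k,4).
At k = 15: k = 15, so p_{15} = -4 - 165 - 1050 + 10920 + 32760 = 42461.

42461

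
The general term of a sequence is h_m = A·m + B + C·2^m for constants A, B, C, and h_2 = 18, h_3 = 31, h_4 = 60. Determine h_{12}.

Write the equations: 2A + B + 4C = 18; 3A + B + 8C = 31; 4A + B + 16C = 60.
Subtracting the first from the second: A + 4C = 13.
Subtracting the second from the third: A + 8C = 29.
Solving: C = 4, A = -3, then B = 8.
Hence h_{12} = -3·12 + 8 + 4·4096 = 16356.

16356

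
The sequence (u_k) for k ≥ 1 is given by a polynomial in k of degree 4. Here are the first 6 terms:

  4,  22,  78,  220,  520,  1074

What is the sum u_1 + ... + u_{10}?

21538

1st diffs: 18, 56, 142, 300, 554.
2nd diffs: 38, 86, 158, 254.
3rd diffs: 48, 72, 96.
4th diffs: 24, 24 (constant).
Newton forward-difference form: u_k = 4 + 18·C(k-1,1) + 38·C(k-1,2) + 48·C(k-1,3) + 24·C(k-1,4).
Continuing: 2002, 3448, 5580, 8590.
Summing k = 1..10 (10 terms) gives 21538.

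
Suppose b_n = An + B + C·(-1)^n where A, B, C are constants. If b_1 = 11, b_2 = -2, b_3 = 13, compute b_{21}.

Write the equations: A + B - C = 11; 2A + B + C = -2; 3A + B - C = 13.
Subtracting the first from the second: A + 2C = -13.
Subtracting the second from the third: A - 2C = 15.
Solving: C = -7, A = 1, then B = 3.
Hence b_{21} = 1·21 + 3 + (-7)·(-1) = 31.

31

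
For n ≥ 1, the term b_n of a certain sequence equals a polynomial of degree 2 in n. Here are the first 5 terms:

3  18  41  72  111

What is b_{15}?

941

1st diffs: 15, 23, 31, 39.
2nd diffs: 8, 8, 8 (constant).
Newton forward-difference form: b_n = 3 + 15·C(n-1,1) + 8·C(n-1,2).
At n = 15: n-1 = 14, so b_{15} = 3 + 210 + 728 = 941.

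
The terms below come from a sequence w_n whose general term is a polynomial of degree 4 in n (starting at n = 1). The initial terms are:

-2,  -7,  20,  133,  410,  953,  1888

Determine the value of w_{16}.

60613

1st diffs: -5, 27, 113, 277, 543, 935.
2nd diffs: 32, 86, 164, 266, 392.
3rd diffs: 54, 78, 102, 126.
4th diffs: 24, 24, 24 (constant).
Newton forward-difference form: w_n = -2 + (-5)·C(n-1,1) + 32·C(n-1,2) + 54·C(n-1,3) + 24·C(n-1,4).
At n = 16: n-1 = 15, so w_{16} = -2 - 75 + 3360 + 24570 + 32760 = 60613.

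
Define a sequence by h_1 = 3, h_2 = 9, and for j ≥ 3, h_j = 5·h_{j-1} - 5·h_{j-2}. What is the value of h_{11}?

834375

Applying the relation repeatedly:
h_3 = 30;  h_4 = 105;  h_5 = 375;  h_6 = 1350;  h_7 = 4875;  h_8 = 17625;  h_9 = 63750;  h_{10} = 230625;  h_{11} = 834375.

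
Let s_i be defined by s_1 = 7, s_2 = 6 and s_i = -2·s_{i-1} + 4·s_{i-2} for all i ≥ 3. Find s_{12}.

Step forward from the initial values:
s_3 = 16  s_4 = -8  s_5 = 80  s_6 = -192  s_7 = 704  s_8 = -2176  s_9 = 7168  s_{10} = -23040  s_{11} = 74752  s_{12} = -241664.

-241664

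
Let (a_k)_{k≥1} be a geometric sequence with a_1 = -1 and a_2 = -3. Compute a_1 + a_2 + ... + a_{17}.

-64570081

Common ratio r = 3.
a_k = (-1)·3^(k-1).
S = (-1)·(3^17 - 1)/(3 - 1) = (-1)·(129140163 - 1)/(2) = -64570081.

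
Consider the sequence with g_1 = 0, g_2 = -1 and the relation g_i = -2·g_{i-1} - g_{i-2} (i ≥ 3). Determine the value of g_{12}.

Iterate the recurrence:
g_3 = 2  g_4 = -3  g_5 = 4  g_6 = -5  g_7 = 6  g_8 = -7  g_9 = 8  g_{10} = -9  g_{11} = 10  g_{12} = -11.
(Characteristic roots are -1 and -1.)

-11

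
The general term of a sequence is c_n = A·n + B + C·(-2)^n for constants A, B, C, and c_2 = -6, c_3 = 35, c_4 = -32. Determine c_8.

The three given values yield: 2A + B + 4C = -6; 3A + B - 8C = 35; 4A + B + 16C = -32.
Subtracting the first from the second: A - 12C = 41.
Subtracting the second from the third: A + 24C = -67.
Solving: C = -3, A = 5, then B = -4.
So c_n = 5·n + (-4) + (-3)·(-2)^n; at n=8 this is -732.

-732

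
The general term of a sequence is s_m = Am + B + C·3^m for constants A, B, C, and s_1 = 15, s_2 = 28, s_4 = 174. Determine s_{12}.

The three given values yield: A + B + 3C = 15; 2A + B + 9C = 28; 4A + B + 81C = 174.
Subtracting the first from the second: A + 6C = 13.
Subtracting the second from the third: 2A + 72C = 146.
Solving: C = 2, A = 1, then B = 8.
Therefore s_{12} = 12 + 8 + 2·531441 = 1062902.

1062902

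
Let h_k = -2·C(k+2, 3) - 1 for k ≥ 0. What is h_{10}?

C(12, 3) = 220, so h_{10} = -441.

-441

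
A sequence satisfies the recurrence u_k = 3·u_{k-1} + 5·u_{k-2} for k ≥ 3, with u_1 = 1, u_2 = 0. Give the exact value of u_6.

285

Iterate the recurrence:
u_3 = 5  u_4 = 15  u_5 = 70  u_6 = 285.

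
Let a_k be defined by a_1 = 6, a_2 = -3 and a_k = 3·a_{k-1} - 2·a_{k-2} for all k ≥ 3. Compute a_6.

-273

a_3 = -21;  a_4 = -57;  a_5 = -129;  a_6 = -273.
(Characteristic roots are 2 and 1.)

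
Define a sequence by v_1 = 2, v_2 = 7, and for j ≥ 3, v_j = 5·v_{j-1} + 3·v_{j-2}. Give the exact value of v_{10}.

6546682

Step forward from the initial values:
v_3 = 41;  v_4 = 226;  v_5 = 1253;  v_6 = 6943;  v_7 = 38474;  v_8 = 213199;  v_9 = 1181417;  v_{10} = 6546682.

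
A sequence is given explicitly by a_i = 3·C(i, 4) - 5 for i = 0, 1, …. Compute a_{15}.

4090

C(15, 4) = 1365, so a_{15} = 4090.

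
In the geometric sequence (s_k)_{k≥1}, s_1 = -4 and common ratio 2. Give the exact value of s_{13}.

s_k = (-4)·2^(k-1).
s_{13} = (-4)·2^12 = -16384.

-16384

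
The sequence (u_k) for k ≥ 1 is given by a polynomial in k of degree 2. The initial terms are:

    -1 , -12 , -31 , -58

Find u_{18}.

-1276

1st diffs: -11, -19, -27.
2nd diffs: -8, -8 (constant).
So u_k = -4k^2 + k + 2.
Evaluating at k = 18 gives u_{18} = -1276.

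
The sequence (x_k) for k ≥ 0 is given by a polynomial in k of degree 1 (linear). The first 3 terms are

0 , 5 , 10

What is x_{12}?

1st diffs: 5, 5 (constant).
So x_k = 5k.
Evaluating at k = 12 gives x_{12} = 60.

60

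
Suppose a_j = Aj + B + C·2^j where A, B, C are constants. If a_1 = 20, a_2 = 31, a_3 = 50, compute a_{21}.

8388680

Write the equations: A + B + 2C = 20; 2A + B + 4C = 31; 3A + B + 8C = 50.
Subtracting the first from the second: A + 2C = 11.
Subtracting the second from the third: A + 4C = 19.
Solving: C = 4, A = 3, then B = 9.
Therefore a_{21} = 63 + 9 + 4·2097152 = 8388680.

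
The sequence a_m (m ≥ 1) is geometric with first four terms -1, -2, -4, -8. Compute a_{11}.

-1024

Common ratio r = 2.
a_m = (-1)·2^(m-1).
a_{11} = (-1)·2^10 = -1024.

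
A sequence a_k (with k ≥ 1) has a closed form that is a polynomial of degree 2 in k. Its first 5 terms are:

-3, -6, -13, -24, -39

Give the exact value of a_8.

-108

1st diffs: -3, -7, -11, -15.
2nd diffs: -4, -4, -4 (constant).
Newton forward-difference form: a_k = -3 + (-3)·C(k-1,1) + (-4)·C(k-1,2).
At k = 8: k-1 = 7, so a_8 = -3 - 21 - 84 = -108.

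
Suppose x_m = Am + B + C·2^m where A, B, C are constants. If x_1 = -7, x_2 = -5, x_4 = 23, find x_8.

At m = 1, 2, 4: A + B + 2C = -7; 2A + B + 4C = -5; 4A + B + 16C = 23.
Subtracting the first from the second: A + 2C = 2.
Subtracting the second from the third: 2A + 12C = 28.
Solving: C = 3, A = -4, then B = -9.
So x_m = -4·m + (-9) + 3·2^m; at m=8 this is 727.

727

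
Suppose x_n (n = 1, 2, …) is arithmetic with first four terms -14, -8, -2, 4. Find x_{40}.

Common difference d = 6.
x_n = -14 + (n - 1)·6.
x_{40} = -14 + 39·6 = 220.

220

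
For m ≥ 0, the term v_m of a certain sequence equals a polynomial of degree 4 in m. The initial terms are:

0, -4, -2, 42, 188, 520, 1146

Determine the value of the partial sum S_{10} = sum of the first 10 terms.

1st diffs: -4, 2, 44, 146, 332, 626.
2nd diffs: 6, 42, 102, 186, 294.
3rd diffs: 36, 60, 84, 108.
4th diffs: 24, 24, 24 (constant).
Newton forward-difference form: v_m = (-4)·C(m,1) + 6·C(m,2) + 36·C(m,3) + 24·C(m,4).
Continuing: 2198, 3832, 6228.
Summing m = 0..9 (10 terms) gives 14148.

14148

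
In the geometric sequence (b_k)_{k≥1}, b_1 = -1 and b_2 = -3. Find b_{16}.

Common ratio r = 3.
b_k = (-1)·3^(k-1).
b_{16} = (-1)·3^15 = -14348907.

-14348907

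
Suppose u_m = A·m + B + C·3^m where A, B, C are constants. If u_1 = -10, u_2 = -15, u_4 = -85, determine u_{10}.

At m = 1, 2, 4: A + B + 3C = -10; 2A + B + 9C = -15; 4A + B + 81C = -85.
Subtracting the first from the second: A + 6C = -5.
Subtracting the second from the third: 2A + 72C = -70.
Solving: C = -1, A = 1, then B = -8.
So u_m = 1·m + (-8) + (-1)·3^m; at m=10 this is -59047.

-59047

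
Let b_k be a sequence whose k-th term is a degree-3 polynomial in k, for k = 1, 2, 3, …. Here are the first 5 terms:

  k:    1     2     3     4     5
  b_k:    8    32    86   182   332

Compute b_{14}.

1st diffs: 24, 54, 96, 150.
2nd diffs: 30, 42, 54.
3rd diffs: 12, 12 (constant).
So b_k = 2k^3 + 3k^2 + k + 2.
Evaluating at k = 14 gives b_{14} = 6092.

6092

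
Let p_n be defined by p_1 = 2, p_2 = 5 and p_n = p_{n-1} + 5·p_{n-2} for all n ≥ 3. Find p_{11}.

Applying the relation repeatedly:
p_3 = 15  p_4 = 40  p_5 = 115  p_6 = 315  p_7 = 890  p_8 = 2465  p_9 = 6915  p_{10} = 19240  p_{11} = 53815.

53815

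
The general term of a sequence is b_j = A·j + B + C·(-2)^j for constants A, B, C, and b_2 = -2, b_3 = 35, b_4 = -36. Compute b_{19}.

1572891

The three given values yield: 2A + B + 4C = -2; 3A + B - 8C = 35; 4A + B + 16C = -36.
Subtracting the first from the second: A - 12C = 37.
Subtracting the second from the third: A + 24C = -71.
Solving: C = -3, A = 1, then B = 8.
So b_j = 1·j + 8 + (-3)·(-2)^j; at j=19 this is 1572891.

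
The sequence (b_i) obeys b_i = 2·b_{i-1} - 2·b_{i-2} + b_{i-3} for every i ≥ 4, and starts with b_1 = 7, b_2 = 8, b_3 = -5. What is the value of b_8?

b_4 = -19  b_5 = -20  b_6 = -7  b_7 = 7  b_8 = 8.

8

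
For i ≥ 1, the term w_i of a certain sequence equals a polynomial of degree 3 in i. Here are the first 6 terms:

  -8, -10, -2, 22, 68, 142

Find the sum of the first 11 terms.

1st diffs: -2, 8, 24, 46, 74.
2nd diffs: 10, 16, 22, 28.
3rd diffs: 6, 6, 6 (constant).
So w_i = i^3 - i^2 - 6i - 2.
Continuing: …, 250, 398, 592, 838, …, w_{11} = 1142.
Summing i = 1..11 (11 terms) gives 3432.

3432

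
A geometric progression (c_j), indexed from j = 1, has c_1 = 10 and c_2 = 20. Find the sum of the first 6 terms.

Common ratio r = 2.
c_j = 10·2^(j-1).
S = 10·(2^6 - 1)/(2 - 1) = 10·(64 - 1)/(1) = 630.

630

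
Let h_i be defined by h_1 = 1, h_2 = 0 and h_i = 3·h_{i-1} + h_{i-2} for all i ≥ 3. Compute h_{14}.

467280

Compute successive terms:
h_3 = 1  h_4 = 3  h_5 = 10  …  h_{11} = 12970  h_{12} = 42837  h_{13} = 141481  h_{14} = 467280.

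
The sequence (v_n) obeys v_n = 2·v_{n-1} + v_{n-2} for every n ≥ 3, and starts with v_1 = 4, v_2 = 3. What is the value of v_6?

135

Iterate the recurrence:
v_3 = 10;  v_4 = 23;  v_5 = 56;  v_6 = 135.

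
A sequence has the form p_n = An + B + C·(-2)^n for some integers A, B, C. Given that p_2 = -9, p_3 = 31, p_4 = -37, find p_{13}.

24623

Plug in n = 2, 3, 4: 2A + B + 4C = -9; 3A + B - 8C = 31; 4A + B + 16C = -37.
Subtracting the first from the second: A - 12C = 40.
Subtracting the second from the third: A + 24C = -68.
Solving: C = -3, A = 4, then B = -5.
Therefore p_{13} = 52 + (-5) + (-3)·(-8192) = 24623.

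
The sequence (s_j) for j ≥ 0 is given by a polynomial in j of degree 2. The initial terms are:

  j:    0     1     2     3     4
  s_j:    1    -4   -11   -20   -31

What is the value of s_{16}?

-319

1st diffs: -5, -7, -9, -11.
2nd diffs: -2, -2, -2 (constant).
So s_j = -j^2 - 4j + 1.
Evaluating at j = 16 gives s_{16} = -319.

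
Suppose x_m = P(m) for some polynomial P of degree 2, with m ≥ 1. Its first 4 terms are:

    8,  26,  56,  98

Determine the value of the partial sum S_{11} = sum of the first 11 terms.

1st diffs: 18, 30, 42.
2nd diffs: 12, 12 (constant).
So x_m = 6m^2 + 2.
Continuing: …, 152, 218, 296, 386, …, x_{11} = 728.
Summing m = 1..11 (11 terms) gives 3058.

3058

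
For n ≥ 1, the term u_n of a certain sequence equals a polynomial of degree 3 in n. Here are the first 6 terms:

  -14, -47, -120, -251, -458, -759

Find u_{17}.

-15422

1st diffs: -33, -73, -131, -207, -301.
2nd diffs: -40, -58, -76, -94.
3rd diffs: -18, -18, -18 (constant).
Newton forward-difference form: u_n = -14 + (-33)·C(n-1,1) + (-40)·C(n-1,2) + (-18)·C(n-1,3).
At n = 17: n-1 = 16, so u_{17} = -14 - 528 - 4800 - 10080 = -15422.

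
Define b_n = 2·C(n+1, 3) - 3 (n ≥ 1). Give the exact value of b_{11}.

437

C(12, 3) = 220, so b_{11} = 437.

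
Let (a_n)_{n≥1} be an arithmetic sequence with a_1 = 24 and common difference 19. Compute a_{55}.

1050

a_n = 24 + (n - 1)·19.
a_{55} = 24 + 54·19 = 1050.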